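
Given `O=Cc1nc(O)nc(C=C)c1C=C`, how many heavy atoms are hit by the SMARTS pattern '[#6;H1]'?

3

The query [#6;H1] means: any carbon bearing exactly one hydrogen.
Check the 13 heavy atoms by environment: 2× n (aromatic, H0) → no; 4× c (aromatic, H0) → no; 3× C (H1) → match; 1× O (H0) → no; 2× C (H2) → no; 1× O (H1) → no.
That gives 3 matching atoms.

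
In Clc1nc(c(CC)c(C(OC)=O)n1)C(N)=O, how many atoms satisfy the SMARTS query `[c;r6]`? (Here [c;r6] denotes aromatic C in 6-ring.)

4

The query [c;r6] means: aromatic carbon that belongs to a six-membered ring.
Check the 16 heavy atoms by environment: 2× n (aromatic, in 6-ring) → no; 4× c (aromatic, in 6-ring) → match; 5× C (acyclic) → no; 3× O (acyclic) → no; 1× Cl (acyclic) → no; 1× N (acyclic) → no.
That gives 4 matching atoms.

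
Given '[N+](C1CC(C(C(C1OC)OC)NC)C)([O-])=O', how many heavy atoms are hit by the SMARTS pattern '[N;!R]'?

2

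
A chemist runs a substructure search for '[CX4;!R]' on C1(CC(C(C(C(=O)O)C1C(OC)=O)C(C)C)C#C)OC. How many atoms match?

5

Check the 20 heavy atoms by environment: 6× C (X4, in 6-ring) → no; 2× C (X3, acyclic) → no; 2× O (X1, acyclic) → no; 3× O (X2, acyclic) → no; 5× C (X4, acyclic) → match; 2× C (X2, acyclic) → no.
That gives 5 matching atoms.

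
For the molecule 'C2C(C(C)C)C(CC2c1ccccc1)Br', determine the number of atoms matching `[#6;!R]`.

3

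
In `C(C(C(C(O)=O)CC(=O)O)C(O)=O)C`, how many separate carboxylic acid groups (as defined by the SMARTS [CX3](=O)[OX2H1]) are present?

[CX3](=O)[OX2H1] is the SMARTS for a carboxylic acid: an sp2 carbon double-bonded to O and single-bonded to an -OH oxygen.
The molecule carries 3 separate instances of a carboxylic acid group (-C(=O)OH) meeting every constraint; each maps to a distinct set of atoms, giving 3 matches.

3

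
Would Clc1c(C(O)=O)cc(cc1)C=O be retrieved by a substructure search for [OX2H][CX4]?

No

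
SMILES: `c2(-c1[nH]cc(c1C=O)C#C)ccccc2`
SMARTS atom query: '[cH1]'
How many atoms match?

6

The query [cH1] means: aromatic carbon bearing exactly one hydrogen.
Check the 15 heavy atoms by environment: 1× n (aromatic, H1) → no; 6× c (aromatic, H1) → match; 4× c (aromatic, H0) → no; 1× C (H0) → no; 2× C (H1) → no; 1× O (H0) → no.
That gives 6 matching atoms.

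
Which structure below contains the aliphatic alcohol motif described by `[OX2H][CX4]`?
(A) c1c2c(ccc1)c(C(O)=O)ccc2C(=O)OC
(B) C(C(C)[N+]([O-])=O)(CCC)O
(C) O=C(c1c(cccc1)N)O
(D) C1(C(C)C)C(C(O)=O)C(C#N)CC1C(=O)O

B

[OX2H][CX4] describes a hydroxyl oxygen bound to an sp3 (X4) carbon (an aliphatic alcohol).
(A) has a carboxylic acid group (-C(=O)OH) but the -OH is on a CX3 carbonyl carbon, not a CX4 carbon.
(B) contains a hydroxyl group (-OH), which satisfies every atom and bond constraint.
(C) has a carboxylic acid group (-C(=O)OH) but the -OH is on a CX3 carbonyl carbon, not a CX4 carbon.
(D) has a carboxylic acid group (-C(=O)OH) but the -OH is on a CX3 carbonyl carbon, not a CX4 carbon.
So the answer is (B).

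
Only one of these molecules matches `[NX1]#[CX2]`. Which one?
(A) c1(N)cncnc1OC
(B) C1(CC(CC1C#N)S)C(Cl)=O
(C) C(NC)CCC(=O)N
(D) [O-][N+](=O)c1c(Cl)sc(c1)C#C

B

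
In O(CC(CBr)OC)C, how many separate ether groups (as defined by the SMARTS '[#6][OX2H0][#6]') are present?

2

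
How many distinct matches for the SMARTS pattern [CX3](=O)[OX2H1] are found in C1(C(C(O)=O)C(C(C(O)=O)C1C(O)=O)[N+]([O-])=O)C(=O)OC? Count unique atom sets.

3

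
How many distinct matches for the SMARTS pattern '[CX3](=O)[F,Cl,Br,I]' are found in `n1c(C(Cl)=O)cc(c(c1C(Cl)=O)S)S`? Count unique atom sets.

[CX3](=O)[F,Cl,Br,I] is the SMARTS for an acyl halide: a carbonyl carbon bonded to a halogen.
The molecule carries 2 separate instances of an acyl chloride (-C(=O)Cl) meeting every constraint; each maps to a distinct set of atoms, giving 2 matches.

2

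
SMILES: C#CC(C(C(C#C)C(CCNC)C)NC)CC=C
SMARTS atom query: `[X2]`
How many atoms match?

Check the 18 heavy atoms by environment: 10× C (X4) → no; 2× C (X3) → no; 4× C (X2) → match; 2× N (X3) → no.
That gives 4 matching atoms.

4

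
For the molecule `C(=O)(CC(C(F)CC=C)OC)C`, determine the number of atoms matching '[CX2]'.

0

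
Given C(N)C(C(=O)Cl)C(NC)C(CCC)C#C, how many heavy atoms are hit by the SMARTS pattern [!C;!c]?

4

Check the 15 heavy atoms by environment: 11× C → no; 2× N → match; 1× O → match; 1× Cl → match.
Summing the matching environments: 2 + 1 + 1 = 4 matching atoms.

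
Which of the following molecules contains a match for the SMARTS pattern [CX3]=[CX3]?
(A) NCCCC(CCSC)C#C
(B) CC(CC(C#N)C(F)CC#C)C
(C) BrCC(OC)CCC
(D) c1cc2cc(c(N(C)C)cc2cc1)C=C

[CX3]=[CX3] describes a non-aromatic C=C double bond between two sp2 carbons (an alkene).
(A) has an ethynyl group (-C#CH) but the C-C bond is a triple bond, not a double bond.
(B) has an ethynyl group (-C#CH) but the C-C bond is a triple bond, not a double bond.
(C) has an ethyl group (-CH2CH3) but its C-C bond is a single bond between CX4 carbons, not CX3=CX3.
(D) contains a vinyl group (-CH=CH2), which satisfies every atom and bond constraint.
So the answer is (D).

D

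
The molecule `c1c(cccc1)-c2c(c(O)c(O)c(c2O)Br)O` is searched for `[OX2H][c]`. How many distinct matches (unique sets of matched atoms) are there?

4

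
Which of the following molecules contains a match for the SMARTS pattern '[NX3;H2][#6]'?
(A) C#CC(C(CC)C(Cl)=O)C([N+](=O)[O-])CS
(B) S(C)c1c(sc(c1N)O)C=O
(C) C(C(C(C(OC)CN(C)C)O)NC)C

[NX3;H2][#6] describes a trivalent nitrogen with two H attached to carbon (a primary amine).
(A) has a nitro group (-[N+](=O)[O-]) but the nitrogen is [N+] with no H, not NX3H2.
(B) contains a primary amino group (-NH2), which satisfies every atom and bond constraint.
(C) has an N-methylamino group (-NHCH3) but the nitrogen bears two carbons and only one H (H1), not H2.
So the answer is (B).

B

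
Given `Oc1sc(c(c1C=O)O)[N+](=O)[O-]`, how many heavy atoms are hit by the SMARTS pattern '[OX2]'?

Check the 12 heavy atoms by environment: 1× s (aromatic, X2) → no; 4× c (aromatic, X3) → no; 2× O (X2) → match; 1× C (X3) → no; 2× O (X1) → no; 1× N (charge +1, X3) → no; 1× O (charge -1, X1) → no.
That gives 2 matching atoms.

2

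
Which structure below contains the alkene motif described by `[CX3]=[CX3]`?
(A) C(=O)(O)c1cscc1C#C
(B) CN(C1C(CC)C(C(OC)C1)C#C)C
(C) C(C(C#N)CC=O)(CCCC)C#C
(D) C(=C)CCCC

D

[CX3]=[CX3] describes a non-aromatic C=C double bond between two sp2 carbons (an alkene).
(A) has an ethynyl group (-C#CH) but the C-C bond is a triple bond, not a double bond.
(B) has an ethyl group (-CH2CH3) but its C-C bond is a single bond between CX4 carbons, not CX3=CX3.
(C) has an ethynyl group (-C#CH) but the C-C bond is a triple bond, not a double bond.
(D) contains a vinyl group (-CH=CH2), which satisfies every atom and bond constraint.
So the answer is (D).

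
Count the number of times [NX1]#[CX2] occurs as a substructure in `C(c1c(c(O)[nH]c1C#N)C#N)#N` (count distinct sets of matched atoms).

3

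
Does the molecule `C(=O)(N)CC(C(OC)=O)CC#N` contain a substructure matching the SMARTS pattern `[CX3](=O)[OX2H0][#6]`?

The pattern [CX3](=O)[OX2H0][#6] describes a carbonyl carbon bonded to an oxygen that is itself bonded to carbon (no H on that O) — an ester.
The molecule carries a methyl-ester group (-C(=O)OCH3), whose atoms satisfy every constraint of the query, so the pattern matches.

Yes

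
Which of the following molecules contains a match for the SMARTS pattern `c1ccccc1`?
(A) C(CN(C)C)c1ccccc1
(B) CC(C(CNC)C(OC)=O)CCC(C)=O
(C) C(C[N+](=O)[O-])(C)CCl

A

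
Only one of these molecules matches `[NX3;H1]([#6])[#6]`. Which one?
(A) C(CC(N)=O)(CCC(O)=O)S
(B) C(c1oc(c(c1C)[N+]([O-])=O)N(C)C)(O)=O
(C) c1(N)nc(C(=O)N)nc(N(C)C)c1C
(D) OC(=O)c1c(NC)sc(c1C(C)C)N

D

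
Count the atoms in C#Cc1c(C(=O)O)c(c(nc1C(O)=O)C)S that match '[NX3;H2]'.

The query [NX3;H2] means: aliphatic N with 3 total connections, two of them H — an -NH2 nitrogen (amine or amide).
Check the 16 heavy atoms by environment: 1× n (aromatic, H0, X2) → no; 5× c (aromatic, H0, X3) → no; 1× C (H3, X4) → no; 2× C (H0, X3) → no; 2× O (H0, X1) → no; 2× O (H1, X2) → no; 1× S (H1, X2) → no; 1× C (H0, X2) → no; 1× C (H1, X2) → no.
No environment satisfies the query, so 0 matching atoms.

0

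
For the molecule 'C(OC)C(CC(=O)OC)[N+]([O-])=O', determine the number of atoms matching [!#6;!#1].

The query [!#6;!#1] means: not carbon and not hydrogen — any heteroatom.
Check the 12 heavy atoms by environment: 6× C → no; 1× N (charge +1) → match; 1× O (charge -1) → match; 4× O → match.
Summing the matching environments: 1 + 1 + 4 = 6 matching atoms.

6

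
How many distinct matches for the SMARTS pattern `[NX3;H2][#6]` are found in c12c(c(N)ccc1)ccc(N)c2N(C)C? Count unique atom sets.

2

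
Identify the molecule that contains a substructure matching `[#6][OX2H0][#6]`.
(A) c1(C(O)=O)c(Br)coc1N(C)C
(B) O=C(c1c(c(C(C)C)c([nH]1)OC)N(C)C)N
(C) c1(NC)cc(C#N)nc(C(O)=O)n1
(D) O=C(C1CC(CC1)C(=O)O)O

B

[#6][OX2H0][#6] describes an aliphatic oxygen bridging two carbons with no H on the oxygen (an ether).
(A) has a carboxylic acid group (-C(=O)OH) but the -OH oxygen has H1; the =O is OX1, not OX2.
(B) contains a methoxy ether (-OCH3), which satisfies every atom and bond constraint.
(C) has a carboxylic acid group (-C(=O)OH) but the -OH oxygen has H1; the =O is OX1, not OX2.
(D) has a carboxylic acid group (-C(=O)OH) but the -OH oxygen has H1; the =O is OX1, not OX2.
So the answer is (B).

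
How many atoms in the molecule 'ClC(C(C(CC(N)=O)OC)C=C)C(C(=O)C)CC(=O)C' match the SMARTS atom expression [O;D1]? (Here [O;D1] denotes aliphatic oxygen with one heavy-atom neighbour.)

The query [O;D1] means: aliphatic oxygen bonded to exactly one heavy atom.
Check the 20 heavy atoms by environment: 3× C (D2) → no; 7× C (D3) → no; 3× O (D1) → match; 4× C (D1) → no; 1× N (D1) → no; 1× O (D2) → no; 1× Cl (D1) → no.
That gives 3 matching atoms.

3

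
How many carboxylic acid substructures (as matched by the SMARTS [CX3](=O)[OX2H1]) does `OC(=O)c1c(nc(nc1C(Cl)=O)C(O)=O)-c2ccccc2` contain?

[CX3](=O)[OX2H1] is the SMARTS for a carboxylic acid: an sp2 carbon double-bonded to O and single-bonded to an -OH oxygen.
The molecule carries 2 separate instances of a carboxylic acid group (-C(=O)OH) meeting every constraint; each maps to a distinct set of atoms, giving 2 matches.

2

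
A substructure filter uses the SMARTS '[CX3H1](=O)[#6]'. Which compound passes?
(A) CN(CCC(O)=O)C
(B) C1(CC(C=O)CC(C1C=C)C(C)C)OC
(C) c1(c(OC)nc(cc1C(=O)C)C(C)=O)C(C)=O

[CX3H1](=O)[#6] describes an sp2 carbon with one H, double-bonded to O and single-bonded to carbon (an aldehyde).
(A) has a carboxylic acid group (-C(=O)OH) but the carbonyl carbon has H0 and is bonded to O, not H1.
(B) contains an aldehyde (-CHO), which satisfies every atom and bond constraint.
(C) has an acetyl/ketone group (-C(=O)CH3) but the carbonyl carbon has H0 (two carbon neighbours), not H1.
So the answer is (B).

B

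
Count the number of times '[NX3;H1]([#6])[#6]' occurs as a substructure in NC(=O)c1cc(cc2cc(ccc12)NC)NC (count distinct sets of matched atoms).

2

[NX3;H1]([#6])[#6] is the SMARTS for a secondary amine: a trivalent nitrogen with one H, bonded to two carbons.
The molecule carries 2 separate instances of an N-methylamino group (-NHCH3) meeting every constraint; each maps to a distinct set of atoms, giving 2 matches.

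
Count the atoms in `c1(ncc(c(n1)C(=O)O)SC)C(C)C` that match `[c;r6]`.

4

The query [c;r6] means: aromatic carbon that belongs to a six-membered ring.
Check the 14 heavy atoms by environment: 2× n (aromatic, in 6-ring) → no; 4× c (aromatic, in 6-ring) → match; 1× S (acyclic) → no; 5× C (acyclic) → no; 2× O (acyclic) → no.
That gives 4 matching atoms.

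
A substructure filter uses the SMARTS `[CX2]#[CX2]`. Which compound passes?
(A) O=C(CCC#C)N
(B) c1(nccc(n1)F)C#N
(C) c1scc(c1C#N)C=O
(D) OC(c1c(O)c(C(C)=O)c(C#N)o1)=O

A

[CX2]#[CX2] describes a carbon-carbon triple bond (an alkyne).
(A) contains an ethynyl group (-C#CH), which satisfies every atom and bond constraint.
(B) has a nitrile (-C#N) but the triple bond is C#N, not C#C.
(C) has a nitrile (-C#N) but the triple bond is C#N, not C#C.
(D) has a nitrile (-C#N) but the triple bond is C#N, not C#C.
So the answer is (A).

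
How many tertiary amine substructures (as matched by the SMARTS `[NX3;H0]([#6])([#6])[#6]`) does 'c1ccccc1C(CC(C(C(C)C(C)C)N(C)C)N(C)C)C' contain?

[NX3;H0]([#6])([#6])[#6] is the SMARTS for a tertiary amine: a trivalent nitrogen with no H, bonded to three carbons.
The molecule carries 2 separate instances of a dimethylamino group (-N(CH3)2) meeting every constraint; each maps to a distinct set of atoms, giving 2 matches.

2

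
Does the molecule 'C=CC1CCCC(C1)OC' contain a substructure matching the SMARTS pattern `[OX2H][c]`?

No

The pattern [OX2H][c] describes a hydroxyl oxygen attached to an aromatic carbon — a phenol.
The closest candidate here is a methoxy ether (-OCH3), but the oxygen has H0, not H1. No other fragment satisfies the full query, so there is no match.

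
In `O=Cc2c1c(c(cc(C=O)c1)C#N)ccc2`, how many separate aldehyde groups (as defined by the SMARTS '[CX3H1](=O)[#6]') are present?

2

[CX3H1](=O)[#6] is the SMARTS for an aldehyde: an sp2 carbon with one H, double-bonded to O and single-bonded to carbon.
The molecule carries 2 separate instances of an aldehyde (-CHO) meeting every constraint; each maps to a distinct set of atoms, giving 2 matches.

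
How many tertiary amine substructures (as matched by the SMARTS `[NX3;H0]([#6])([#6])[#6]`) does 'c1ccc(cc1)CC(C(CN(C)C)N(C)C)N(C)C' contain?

3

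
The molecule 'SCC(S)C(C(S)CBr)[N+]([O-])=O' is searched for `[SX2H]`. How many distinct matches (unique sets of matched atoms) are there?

[SX2H] is the SMARTS for a thiol: an aliphatic sulfur with two connections, one being H.
The molecule carries 3 separate instances of a thiol (-SH) meeting every constraint; each maps to a distinct set of atoms, giving 3 matches.

3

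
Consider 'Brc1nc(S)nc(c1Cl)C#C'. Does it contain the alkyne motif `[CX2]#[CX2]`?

Yes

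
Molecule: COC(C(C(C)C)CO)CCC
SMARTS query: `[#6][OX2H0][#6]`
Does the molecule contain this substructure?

The pattern [#6][OX2H0][#6] describes an aliphatic oxygen bridging two carbons with no H on the oxygen — an ether.
The molecule carries a methoxy ether (-OCH3), whose atoms satisfy every constraint of the query, so the pattern matches.

Yes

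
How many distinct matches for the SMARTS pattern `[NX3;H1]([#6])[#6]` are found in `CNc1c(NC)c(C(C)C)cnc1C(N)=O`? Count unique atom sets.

2

[NX3;H1]([#6])[#6] is the SMARTS for a secondary amine: a trivalent nitrogen with one H, bonded to two carbons.
The molecule carries 2 separate instances of an N-methylamino group (-NHCH3) meeting every constraint; each maps to a distinct set of atoms, giving 2 matches.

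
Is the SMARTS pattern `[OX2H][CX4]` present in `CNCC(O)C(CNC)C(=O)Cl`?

Yes

The pattern [OX2H][CX4] describes a hydroxyl oxygen bound to an sp3 (X4) carbon — an aliphatic alcohol.
The molecule carries a hydroxyl group (-OH), whose atoms satisfy every constraint of the query, so the pattern matches.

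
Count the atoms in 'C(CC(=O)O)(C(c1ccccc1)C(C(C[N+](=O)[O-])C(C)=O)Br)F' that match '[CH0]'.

2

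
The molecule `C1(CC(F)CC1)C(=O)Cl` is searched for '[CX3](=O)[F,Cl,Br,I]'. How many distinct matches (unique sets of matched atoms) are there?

1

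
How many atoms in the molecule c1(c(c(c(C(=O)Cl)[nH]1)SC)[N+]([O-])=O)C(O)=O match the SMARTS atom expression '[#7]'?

The query [#7] means: #7 matches any nitrogen atom regardless of aromaticity.
Check the 16 heavy atoms by environment: 1× n (aromatic) → match; 4× c (aromatic) → no; 3× C → no; 4× O → no; 1× S → no; 1× N (charge +1) → match; 1× O (charge -1) → no; 1× Cl → no.
Summing the matching environments: 1 + 1 = 2 matching atoms.

2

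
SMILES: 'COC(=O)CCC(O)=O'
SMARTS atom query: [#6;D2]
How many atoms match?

2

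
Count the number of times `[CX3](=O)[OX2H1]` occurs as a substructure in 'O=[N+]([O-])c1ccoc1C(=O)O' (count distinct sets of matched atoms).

[CX3](=O)[OX2H1] is the SMARTS for a carboxylic acid: an sp2 carbon double-bonded to O and single-bonded to an -OH oxygen.
Exactly one fragment in the molecule meets all constraints, giving 1 match.

1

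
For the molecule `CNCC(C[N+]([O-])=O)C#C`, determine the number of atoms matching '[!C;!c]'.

4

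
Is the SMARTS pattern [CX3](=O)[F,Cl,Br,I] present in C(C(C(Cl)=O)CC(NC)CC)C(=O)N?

Yes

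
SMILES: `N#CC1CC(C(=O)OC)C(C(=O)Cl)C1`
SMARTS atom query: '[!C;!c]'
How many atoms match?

The query [!C;!c] means: neither aliphatic nor aromatic carbon — same as [!#6].
Check the 14 heavy atoms by environment: 9× C → no; 3× O → match; 1× Cl → match; 1× N → match.
Summing the matching environments: 3 + 1 + 1 = 5 matching atoms.

5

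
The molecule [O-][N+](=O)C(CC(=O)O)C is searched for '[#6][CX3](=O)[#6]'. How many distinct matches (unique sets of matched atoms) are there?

[#6][CX3](=O)[#6] is the SMARTS for a ketone: a carbonyl carbon (no H) flanked by two carbons.
The molecule has a carboxylic acid group (-C(=O)OH), but one neighbour of the carbonyl carbon is O, not C; nothing else fits, so there are 0 matches.

0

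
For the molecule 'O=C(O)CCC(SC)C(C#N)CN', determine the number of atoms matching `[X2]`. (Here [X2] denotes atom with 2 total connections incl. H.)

3

The query [X2] means: any atom with exactly two total connections (bonds + H).
Check the 13 heavy atoms by environment: 6× C (X4) → no; 1× C (X2) → match; 1× N (X1) → no; 1× C (X3) → no; 1× O (X1) → no; 1× O (X2) → match; 1× N (X3) → no; 1× S (X2) → match.
Summing the matching environments: 1 + 1 + 1 = 3 matching atoms.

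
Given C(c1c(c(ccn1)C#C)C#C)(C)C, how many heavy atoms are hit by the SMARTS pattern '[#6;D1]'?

The query [#6;D1] means: carbon bonded to exactly one heavy atom.
Check the 13 heavy atoms by environment: 1× n (aromatic, D2) → no; 2× c (aromatic, D2) → no; 3× c (aromatic, D3) → no; 2× C (D2) → no; 4× C (D1) → match; 1× C (D3) → no.
That gives 4 matching atoms.

4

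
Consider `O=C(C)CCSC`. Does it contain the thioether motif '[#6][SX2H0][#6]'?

Yes

The pattern [#6][SX2H0][#6] describes an aliphatic sulfur bridging two carbons with no H on the sulfur — a thioether.
The molecule carries a methylthio ether (-SCH3), whose atoms satisfy every constraint of the query, so the pattern matches.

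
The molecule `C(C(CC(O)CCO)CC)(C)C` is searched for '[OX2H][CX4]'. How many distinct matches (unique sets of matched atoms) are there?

2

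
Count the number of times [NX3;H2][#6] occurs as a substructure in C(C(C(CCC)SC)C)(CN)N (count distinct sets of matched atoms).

2

[NX3;H2][#6] is the SMARTS for a primary amine: a trivalent nitrogen with two H attached to carbon.
The molecule carries 2 separate instances of a primary amino group (-NH2) meeting every constraint; each maps to a distinct set of atoms, giving 2 matches.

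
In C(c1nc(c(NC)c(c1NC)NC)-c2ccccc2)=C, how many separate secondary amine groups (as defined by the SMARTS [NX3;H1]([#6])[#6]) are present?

[NX3;H1]([#6])[#6] is the SMARTS for a secondary amine: a trivalent nitrogen with one H, bonded to two carbons.
The molecule carries 3 separate instances of an N-methylamino group (-NHCH3) meeting every constraint; each maps to a distinct set of atoms, giving 3 matches.

3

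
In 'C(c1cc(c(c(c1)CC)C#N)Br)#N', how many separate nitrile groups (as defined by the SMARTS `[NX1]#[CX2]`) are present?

2

[NX1]#[CX2] is the SMARTS for a nitrile: a nitrogen triple-bonded to a two-connected carbon.
The molecule carries 2 separate instances of a nitrile (-C#N) meeting every constraint; each maps to a distinct set of atoms, giving 2 matches.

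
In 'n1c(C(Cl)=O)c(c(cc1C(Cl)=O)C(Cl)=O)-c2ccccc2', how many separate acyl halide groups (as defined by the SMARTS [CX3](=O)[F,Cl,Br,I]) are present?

3

[CX3](=O)[F,Cl,Br,I] is the SMARTS for an acyl halide: a carbonyl carbon bonded to a halogen.
The molecule carries 3 separate instances of an acyl chloride (-C(=O)Cl) meeting every constraint; each maps to a distinct set of atoms, giving 3 matches.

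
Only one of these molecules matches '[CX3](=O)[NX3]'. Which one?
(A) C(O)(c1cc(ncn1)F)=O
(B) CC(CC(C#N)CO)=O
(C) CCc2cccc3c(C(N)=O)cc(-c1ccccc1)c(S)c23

[CX3](=O)[NX3] describes a carbonyl carbon bonded to a trivalent nitrogen (an amide).
(A) has a carboxylic acid group (-C(=O)OH) but the carbonyl is bonded to O, not to an NX3 nitrogen.
(B) has a nitrile (-C#N) but the nitrile N is NX1 (triple-bonded), not NX3.
(C) contains a primary amide (-C(=O)NH2), which satisfies every atom and bond constraint.
So the answer is (C).

C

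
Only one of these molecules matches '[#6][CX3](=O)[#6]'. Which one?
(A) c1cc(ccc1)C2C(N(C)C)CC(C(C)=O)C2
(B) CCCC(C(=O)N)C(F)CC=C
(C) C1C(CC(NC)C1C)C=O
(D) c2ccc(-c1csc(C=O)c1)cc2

A

[#6][CX3](=O)[#6] describes a carbonyl carbon (no H) flanked by two carbons (a ketone).
(A) contains an acetyl/ketone group (-C(=O)CH3), which satisfies every atom and bond constraint.
(B) has a primary amide (-C(=O)NH2) but one neighbour of the carbonyl carbon is N, not C.
(C) has an aldehyde (-CHO) but the carbonyl carbon has H1, so it is not flanked by two carbons.
(D) has an aldehyde (-CHO) but the carbonyl carbon has H1, so it is not flanked by two carbons.
So the answer is (A).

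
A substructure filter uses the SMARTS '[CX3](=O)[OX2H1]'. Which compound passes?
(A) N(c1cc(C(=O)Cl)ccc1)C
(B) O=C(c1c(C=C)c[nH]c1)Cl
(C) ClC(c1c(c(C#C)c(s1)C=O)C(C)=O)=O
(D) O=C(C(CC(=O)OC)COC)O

[CX3](=O)[OX2H1] describes an sp2 carbon double-bonded to O and single-bonded to an -OH oxygen (a carboxylic acid).
(A) has an acyl chloride (-C(=O)Cl) but the carbonyl is bonded to Cl, not to an -OH oxygen.
(B) has an acyl chloride (-C(=O)Cl) but the carbonyl is bonded to Cl, not to an -OH oxygen.
(C) has an aldehyde (-CHO) but there is no singly-bonded oxygen on the carbonyl carbon.
(D) contains a carboxylic acid group (-C(=O)OH), which satisfies every atom and bond constraint.
So the answer is (D).

D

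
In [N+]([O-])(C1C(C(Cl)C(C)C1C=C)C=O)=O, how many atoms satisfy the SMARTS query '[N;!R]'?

Check the 14 heavy atoms by environment: 5× C (in 5-ring) → no; 4× C (acyclic) → no; 2× O (acyclic) → no; 1× Cl (acyclic) → no; 1× N (charge +1, acyclic) → match; 1× O (charge -1, acyclic) → no.
That gives 1 matching atom.

1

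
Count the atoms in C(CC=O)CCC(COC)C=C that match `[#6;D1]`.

Check the 12 heavy atoms by environment: 7× C (D2) → no; 1× C (D3) → no; 1× O (D1) → no; 2× C (D1) → match; 1× O (D2) → no.
That gives 2 matching atoms.

2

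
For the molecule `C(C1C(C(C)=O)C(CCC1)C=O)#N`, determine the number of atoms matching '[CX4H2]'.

The query [CX4H2] means: sp3 carbon (X4) with exactly two hydrogens.
Check the 13 heavy atoms by environment: 3× C (H2, X4) → match; 3× C (H1, X4) → no; 1× C (H0, X2) → no; 1× N (H0, X1) → no; 1× C (H0, X3) → no; 2× O (H0, X1) → no; 1× C (H3, X4) → no; 1× C (H1, X3) → no.
That gives 3 matching atoms.

3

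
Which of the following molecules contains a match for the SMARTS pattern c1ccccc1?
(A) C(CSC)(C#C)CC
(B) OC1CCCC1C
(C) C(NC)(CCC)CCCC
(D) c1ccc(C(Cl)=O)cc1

D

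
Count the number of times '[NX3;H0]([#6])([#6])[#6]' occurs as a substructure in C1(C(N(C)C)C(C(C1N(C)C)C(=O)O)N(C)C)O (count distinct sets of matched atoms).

[NX3;H0]([#6])([#6])[#6] is the SMARTS for a tertiary amine: a trivalent nitrogen with no H, bonded to three carbons.
The molecule carries 3 separate instances of a dimethylamino group (-N(CH3)2) meeting every constraint; each maps to a distinct set of atoms, giving 3 matches.

3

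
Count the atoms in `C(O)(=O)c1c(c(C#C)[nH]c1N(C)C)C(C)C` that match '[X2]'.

3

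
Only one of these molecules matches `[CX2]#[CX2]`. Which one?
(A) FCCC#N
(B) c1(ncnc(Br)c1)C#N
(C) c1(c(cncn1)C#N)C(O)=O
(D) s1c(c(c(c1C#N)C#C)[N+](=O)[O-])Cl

D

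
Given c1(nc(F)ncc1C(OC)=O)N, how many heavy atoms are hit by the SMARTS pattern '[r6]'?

The query [r6] means: r6 matches atoms in a six-membered ring.
Check the 12 heavy atoms by environment: 2× n (aromatic, in 6-ring) → match; 4× c (aromatic, in 6-ring) → match; 2× C (acyclic) → no; 2× O (acyclic) → no; 1× N (acyclic) → no; 1× F (acyclic) → no.
Summing the matching environments: 2 + 4 = 6 matching atoms.

6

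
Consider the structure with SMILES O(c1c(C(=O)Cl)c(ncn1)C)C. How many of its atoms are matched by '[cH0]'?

3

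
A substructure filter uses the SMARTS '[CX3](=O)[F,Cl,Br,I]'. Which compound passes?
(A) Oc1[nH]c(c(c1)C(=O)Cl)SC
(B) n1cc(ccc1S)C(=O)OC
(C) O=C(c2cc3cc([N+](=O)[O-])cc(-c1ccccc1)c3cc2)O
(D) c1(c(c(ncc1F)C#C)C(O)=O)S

A

[CX3](=O)[F,Cl,Br,I] describes a carbonyl carbon bonded to a halogen (an acyl halide).
(A) contains an acyl chloride (-C(=O)Cl), which satisfies every atom and bond constraint.
(B) has a methyl-ester group (-C(=O)OCH3) but the carbonyl is bonded to -O-C, not to a halogen.
(C) has a carboxylic acid group (-C(=O)OH) but the carbonyl is bonded to -OH, not to a halogen.
(D) has a carboxylic acid group (-C(=O)OH) but the carbonyl is bonded to -OH, not to a halogen.
So the answer is (A).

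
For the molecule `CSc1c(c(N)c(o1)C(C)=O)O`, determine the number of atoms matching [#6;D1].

2

The query [#6;D1] means: carbon bonded to exactly one heavy atom.
Check the 12 heavy atoms by environment: 1× o (aromatic, D2) → no; 4× c (aromatic, D3) → no; 1× C (D3) → no; 2× O (D1) → no; 2× C (D1) → match; 1× S (D2) → no; 1× N (D1) → no.
That gives 2 matching atoms.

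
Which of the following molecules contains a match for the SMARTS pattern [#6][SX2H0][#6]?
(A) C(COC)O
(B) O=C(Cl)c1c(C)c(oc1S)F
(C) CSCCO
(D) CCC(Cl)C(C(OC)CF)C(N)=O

C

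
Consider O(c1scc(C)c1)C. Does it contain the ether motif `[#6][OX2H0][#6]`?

The pattern [#6][OX2H0][#6] describes an aliphatic oxygen bridging two carbons with no H on the oxygen — an ether.
The molecule carries a methoxy ether (-OCH3), whose atoms satisfy every constraint of the query, so the pattern matches.

Yes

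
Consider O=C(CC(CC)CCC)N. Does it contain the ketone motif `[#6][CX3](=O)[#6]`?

The pattern [#6][CX3](=O)[#6] describes a carbonyl carbon (no H) flanked by two carbons — a ketone.
The closest candidate here is a primary amide (-C(=O)NH2), but one neighbour of the carbonyl carbon is N, not C. No other fragment satisfies the full query, so there is no match.

No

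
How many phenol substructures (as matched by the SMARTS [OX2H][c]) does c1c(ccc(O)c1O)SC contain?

[OX2H][c] is the SMARTS for a phenol: a hydroxyl oxygen attached to an aromatic carbon.
The molecule carries 2 separate instances of a hydroxyl group (-OH) meeting every constraint; each maps to a distinct set of atoms, giving 2 matches.

2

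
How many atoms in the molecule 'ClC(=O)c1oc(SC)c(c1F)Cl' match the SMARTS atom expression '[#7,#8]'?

2

The query [#7,#8] means: nitrogen or oxygen (comma = OR).
Check the 12 heavy atoms by environment: 1× o (aromatic) → match; 4× c (aromatic) → no; 2× Cl → no; 1× F → no; 1× S → no; 2× C → no; 1× O → match.
Summing the matching environments: 1 + 1 = 2 matching atoms.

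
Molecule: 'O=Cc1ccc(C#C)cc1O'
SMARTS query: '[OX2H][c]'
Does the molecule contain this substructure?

Yes

The pattern [OX2H][c] describes a hydroxyl oxygen attached to an aromatic carbon — a phenol.
The molecule carries a hydroxyl group (-OH), whose atoms satisfy every constraint of the query, so the pattern matches.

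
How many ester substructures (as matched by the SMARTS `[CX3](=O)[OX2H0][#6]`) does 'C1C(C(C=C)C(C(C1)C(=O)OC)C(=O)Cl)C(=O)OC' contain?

2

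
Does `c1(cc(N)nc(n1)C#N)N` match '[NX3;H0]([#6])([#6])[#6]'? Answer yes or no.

The pattern [NX3;H0]([#6])([#6])[#6] describes a trivalent nitrogen with no H, bonded to three carbons — a tertiary amine.
The closest candidate here is a primary amino group (-NH2), but the nitrogen has H2, not H0 with three carbons. No other fragment satisfies the full query, so there is no match.

No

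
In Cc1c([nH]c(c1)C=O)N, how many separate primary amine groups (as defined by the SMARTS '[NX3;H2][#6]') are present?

1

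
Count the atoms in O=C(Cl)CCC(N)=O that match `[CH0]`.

The query [CH0] means: aliphatic carbon with no attached hydrogen.
Check the 8 heavy atoms by environment: 2× C (H2) → no; 2× C (H0) → match; 2× O (H0) → no; 1× Cl (H0) → no; 1× N (H2) → no.
That gives 2 matching atoms.

2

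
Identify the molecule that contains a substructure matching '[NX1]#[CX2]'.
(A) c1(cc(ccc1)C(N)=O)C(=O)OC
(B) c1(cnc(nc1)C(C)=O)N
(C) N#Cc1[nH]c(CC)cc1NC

C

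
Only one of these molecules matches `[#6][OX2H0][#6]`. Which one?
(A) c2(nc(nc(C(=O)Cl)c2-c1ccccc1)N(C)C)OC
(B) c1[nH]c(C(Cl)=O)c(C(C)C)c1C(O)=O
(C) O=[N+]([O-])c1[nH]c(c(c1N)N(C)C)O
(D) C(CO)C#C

A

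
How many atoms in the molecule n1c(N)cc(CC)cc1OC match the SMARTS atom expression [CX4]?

Check the 11 heavy atoms by environment: 1× n (aromatic, X2) → no; 5× c (aromatic, X3) → no; 1× O (X2) → no; 3× C (X4) → match; 1× N (X3) → no.
That gives 3 matching atoms.

3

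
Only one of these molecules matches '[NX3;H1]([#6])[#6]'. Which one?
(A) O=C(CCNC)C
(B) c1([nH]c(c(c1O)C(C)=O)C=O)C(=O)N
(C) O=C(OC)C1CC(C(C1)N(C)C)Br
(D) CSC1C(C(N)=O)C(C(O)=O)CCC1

[NX3;H1]([#6])[#6] describes a trivalent nitrogen with one H, bonded to two carbons (a secondary amine).
(A) contains an N-methylamino group (-NHCH3), which satisfies every atom and bond constraint.
(B) has a primary amide (-C(=O)NH2) but the -C(=O)NH2 nitrogen has H2, not H1.
(C) has a dimethylamino group (-N(CH3)2) but the nitrogen has H0, not H1.
(D) has a primary amide (-C(=O)NH2) but the -C(=O)NH2 nitrogen has H2, not H1.
So the answer is (A).

A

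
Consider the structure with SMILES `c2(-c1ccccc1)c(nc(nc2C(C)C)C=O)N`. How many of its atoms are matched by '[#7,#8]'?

Check the 18 heavy atoms by environment: 2× n (aromatic) → match; 10× c (aromatic) → no; 4× C → no; 1× O → match; 1× N → match.
Summing the matching environments: 2 + 1 + 1 = 4 matching atoms.

4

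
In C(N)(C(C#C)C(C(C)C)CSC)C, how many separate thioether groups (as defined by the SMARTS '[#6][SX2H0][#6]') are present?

[#6][SX2H0][#6] is the SMARTS for a thioether: an aliphatic sulfur bridging two carbons with no H on the sulfur.
Exactly one fragment in the molecule meets all constraints, giving 1 match.

1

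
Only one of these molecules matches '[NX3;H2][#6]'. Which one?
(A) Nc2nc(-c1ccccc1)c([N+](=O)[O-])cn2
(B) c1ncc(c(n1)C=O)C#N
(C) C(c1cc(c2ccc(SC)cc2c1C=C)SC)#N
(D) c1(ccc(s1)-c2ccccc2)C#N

A

[NX3;H2][#6] describes a trivalent nitrogen with two H attached to carbon (a primary amine).
(A) contains a primary amino group (-NH2), which satisfies every atom and bond constraint.
(B) has a nitrile (-C#N) but the nitrogen is NX1 (triple-bonded), not NX3 with two H.
(C) has a nitrile (-C#N) but the nitrogen is NX1 (triple-bonded), not NX3 with two H.
(D) has a nitrile (-C#N) but the nitrogen is NX1 (triple-bonded), not NX3 with two H.
So the answer is (A).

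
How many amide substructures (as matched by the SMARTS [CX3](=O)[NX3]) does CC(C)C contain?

[CX3](=O)[NX3] is the SMARTS for an amide: a carbonyl carbon bonded to a trivalent nitrogen.
No fragment in the molecule satisfies every constraint, giving 0 matches.

0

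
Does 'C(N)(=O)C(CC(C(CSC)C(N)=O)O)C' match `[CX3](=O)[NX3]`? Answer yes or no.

The pattern [CX3](=O)[NX3] describes a carbonyl carbon bonded to a trivalent nitrogen — an amide.
The molecule carries a primary amide (-C(=O)NH2), whose atoms satisfy every constraint of the query, so the pattern matches.

Yes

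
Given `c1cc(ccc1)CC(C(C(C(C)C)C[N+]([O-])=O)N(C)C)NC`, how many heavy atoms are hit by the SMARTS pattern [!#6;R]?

0

The query [!#6;R] means: non-carbon atom that is part of a ring.
Check the 22 heavy atoms by environment: 11× C (acyclic) → no; 2× N (acyclic) → no; 1× N (charge +1, acyclic) → no; 1× O (charge -1, acyclic) → no; 1× O (acyclic) → no; 6× c (aromatic, in 6-ring) → no.
No environment satisfies the query, so 0 matching atoms.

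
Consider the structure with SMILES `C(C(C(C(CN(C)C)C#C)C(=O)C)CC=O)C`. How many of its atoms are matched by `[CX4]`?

10

The query [CX4] means: C with X4: aliphatic carbon with exactly 4 total connections (bonds + H).
Check the 17 heavy atoms by environment: 10× C (X4) → match; 1× N (X3) → no; 2× C (X3) → no; 2× O (X1) → no; 2× C (X2) → no.
That gives 10 matching atoms.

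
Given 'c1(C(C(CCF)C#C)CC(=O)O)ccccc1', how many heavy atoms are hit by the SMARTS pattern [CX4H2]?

3

The query [CX4H2] means: sp3 carbon (X4) with exactly two hydrogens.
Check the 17 heavy atoms by environment: 3× C (H2, X4) → match; 2× C (H1, X4) → no; 1× C (H0, X3) → no; 1× O (H0, X1) → no; 1× O (H1, X2) → no; 1× c (aromatic, H0, X3) → no; 5× c (aromatic, H1, X3) → no; 1× F (H0, X1) → no; 1× C (H0, X2) → no; 1× C (H1, X2) → no.
That gives 3 matching atoms.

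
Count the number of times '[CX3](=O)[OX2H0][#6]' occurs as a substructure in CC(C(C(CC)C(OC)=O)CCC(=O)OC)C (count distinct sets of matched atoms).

[CX3](=O)[OX2H0][#6] is the SMARTS for an ester: a carbonyl carbon bonded to an oxygen that is itself bonded to carbon (no H on that O).
The molecule carries 2 separate instances of a methyl-ester group (-C(=O)OCH3) meeting every constraint; each maps to a distinct set of atoms, giving 2 matches.

2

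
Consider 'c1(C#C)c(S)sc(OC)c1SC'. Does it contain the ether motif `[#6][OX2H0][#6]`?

The pattern [#6][OX2H0][#6] describes an aliphatic oxygen bridging two carbons with no H on the oxygen — an ether.
The molecule carries a methoxy ether (-OCH3), whose atoms satisfy every constraint of the query, so the pattern matches.

Yes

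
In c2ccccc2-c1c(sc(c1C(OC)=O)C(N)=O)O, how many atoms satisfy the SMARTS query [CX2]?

0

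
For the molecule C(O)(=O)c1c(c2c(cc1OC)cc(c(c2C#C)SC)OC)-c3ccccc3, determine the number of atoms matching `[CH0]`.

2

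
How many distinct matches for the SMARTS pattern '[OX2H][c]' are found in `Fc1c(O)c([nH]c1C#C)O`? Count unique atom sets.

2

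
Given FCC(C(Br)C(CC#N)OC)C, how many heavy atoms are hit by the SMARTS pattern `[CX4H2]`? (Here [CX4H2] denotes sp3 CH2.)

2

The query [CX4H2] means: sp3 carbon (X4) with exactly two hydrogens.
Check the 12 heavy atoms by environment: 2× C (H2, X4) → match; 3× C (H1, X4) → no; 1× C (H0, X2) → no; 1× N (H0, X1) → no; 1× Br (H0, X1) → no; 1× O (H0, X2) → no; 2× C (H3, X4) → no; 1× F (H0, X1) → no.
That gives 2 matching atoms.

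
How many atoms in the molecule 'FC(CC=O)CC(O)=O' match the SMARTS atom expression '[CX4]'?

3

Check the 9 heavy atoms by environment: 3× C (X4) → match; 1× F (X1) → no; 2× C (X3) → no; 2× O (X1) → no; 1× O (X2) → no.
That gives 3 matching atoms.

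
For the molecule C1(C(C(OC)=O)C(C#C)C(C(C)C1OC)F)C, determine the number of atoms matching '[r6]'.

6

The query [r6] means: r6 matches atoms in a six-membered ring.
Check the 17 heavy atoms by environment: 6× C (in 6-ring) → match; 7× C (acyclic) → no; 3× O (acyclic) → no; 1× F (acyclic) → no.
That gives 6 matching atoms.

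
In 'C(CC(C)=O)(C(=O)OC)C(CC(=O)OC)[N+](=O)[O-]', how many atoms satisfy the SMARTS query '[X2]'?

2

The query [X2] means: any atom with exactly two total connections (bonds + H).
Check the 18 heavy atoms by environment: 7× C (X4) → no; 3× C (X3) → no; 4× O (X1) → no; 2× O (X2) → match; 1× N (charge +1, X3) → no; 1× O (charge -1, X1) → no.
That gives 2 matching atoms.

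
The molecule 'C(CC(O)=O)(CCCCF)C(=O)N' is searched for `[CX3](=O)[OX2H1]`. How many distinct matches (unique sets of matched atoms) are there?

1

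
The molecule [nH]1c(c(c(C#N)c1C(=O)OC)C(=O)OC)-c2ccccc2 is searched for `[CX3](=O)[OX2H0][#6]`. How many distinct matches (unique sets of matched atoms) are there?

2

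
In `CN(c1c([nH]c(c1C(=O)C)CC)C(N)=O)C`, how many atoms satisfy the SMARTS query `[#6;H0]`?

Check the 16 heavy atoms by environment: 1× n (aromatic, H1) → no; 4× c (aromatic, H0) → match; 2× C (H0) → match; 2× O (H0) → no; 1× N (H2) → no; 1× C (H2) → no; 4× C (H3) → no; 1× N (H0) → no.
Summing the matching environments: 4 + 2 = 6 matching atoms.

6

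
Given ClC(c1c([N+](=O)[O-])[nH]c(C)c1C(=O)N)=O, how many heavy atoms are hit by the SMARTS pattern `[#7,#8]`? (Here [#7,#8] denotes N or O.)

7

Check the 15 heavy atoms by environment: 1× n (aromatic) → match; 4× c (aromatic) → no; 1× N (charge +1) → match; 1× O (charge -1) → match; 3× O → match; 3× C → no; 1× N → match; 1× Cl → no.
Summing the matching environments: 1 + 1 + 1 + 3 + 1 = 7 matching atoms.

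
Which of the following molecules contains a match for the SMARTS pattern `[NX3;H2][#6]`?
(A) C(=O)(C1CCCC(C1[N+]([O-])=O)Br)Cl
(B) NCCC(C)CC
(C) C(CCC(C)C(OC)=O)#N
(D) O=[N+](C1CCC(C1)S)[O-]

B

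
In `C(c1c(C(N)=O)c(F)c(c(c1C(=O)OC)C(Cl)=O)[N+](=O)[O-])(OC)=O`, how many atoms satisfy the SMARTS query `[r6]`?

6

Check the 24 heavy atoms by environment: 6× c (aromatic, in 6-ring) → match; 6× C (acyclic) → no; 7× O (acyclic) → no; 1× Cl (acyclic) → no; 1× F (acyclic) → no; 1× N (acyclic) → no; 1× N (charge +1, acyclic) → no; 1× O (charge -1, acyclic) → no.
That gives 6 matching atoms.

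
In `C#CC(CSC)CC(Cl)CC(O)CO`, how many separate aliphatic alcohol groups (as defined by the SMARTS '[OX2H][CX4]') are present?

[OX2H][CX4] is the SMARTS for an aliphatic alcohol: a hydroxyl oxygen bound to an sp3 (X4) carbon.
The molecule carries 2 separate instances of a hydroxyl group (-OH) meeting every constraint; each maps to a distinct set of atoms, giving 2 matches.

2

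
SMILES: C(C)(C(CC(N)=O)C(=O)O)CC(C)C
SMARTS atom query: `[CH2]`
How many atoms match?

2

Check the 14 heavy atoms by environment: 2× C (H2) → match; 3× C (H1) → no; 3× C (H3) → no; 2× C (H0) → no; 2× O (H0) → no; 1× N (H2) → no; 1× O (H1) → no.
That gives 2 matching atoms.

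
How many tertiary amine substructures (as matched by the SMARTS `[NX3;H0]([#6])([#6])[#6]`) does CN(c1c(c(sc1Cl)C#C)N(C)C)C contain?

[NX3;H0]([#6])([#6])[#6] is the SMARTS for a tertiary amine: a trivalent nitrogen with no H, bonded to three carbons.
The molecule carries 2 separate instances of a dimethylamino group (-N(CH3)2) meeting every constraint; each maps to a distinct set of atoms, giving 2 matches.

2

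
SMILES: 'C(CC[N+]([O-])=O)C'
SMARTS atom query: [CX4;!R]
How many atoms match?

4

The query [CX4;!R] means: aliphatic carbon with four total connections, not in a ring.
Check the 7 heavy atoms by environment: 4× C (X4, acyclic) → match; 1× N (charge +1, X3, acyclic) → no; 1× O (charge -1, X1, acyclic) → no; 1× O (X1, acyclic) → no.
That gives 4 matching atoms.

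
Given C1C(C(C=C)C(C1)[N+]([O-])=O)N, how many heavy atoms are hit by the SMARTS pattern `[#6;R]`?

5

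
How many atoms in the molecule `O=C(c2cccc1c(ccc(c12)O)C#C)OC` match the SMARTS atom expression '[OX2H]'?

Check the 17 heavy atoms by environment: 5× c (aromatic, H0, X3) → no; 5× c (aromatic, H1, X3) → no; 1× O (H1, X2) → match; 1× C (H0, X3) → no; 1× O (H0, X1) → no; 1× O (H0, X2) → no; 1× C (H3, X4) → no; 1× C (H0, X2) → no; 1× C (H1, X2) → no.
That gives 1 matching atom.

1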